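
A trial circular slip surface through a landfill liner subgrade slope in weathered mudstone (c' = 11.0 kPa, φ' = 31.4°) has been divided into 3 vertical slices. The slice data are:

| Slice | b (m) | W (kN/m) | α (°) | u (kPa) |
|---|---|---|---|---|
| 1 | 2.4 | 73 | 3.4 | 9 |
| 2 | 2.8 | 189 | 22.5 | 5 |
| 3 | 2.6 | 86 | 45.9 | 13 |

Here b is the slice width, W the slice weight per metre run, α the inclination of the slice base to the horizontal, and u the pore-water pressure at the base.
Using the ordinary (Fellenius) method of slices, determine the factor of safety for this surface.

Ordinary method of slices: FS = Σ[c'·Δl_i + (W_i cosα_i − u_i·Δl_i)·tanφ'] / Σ W_i sinα_i, with Δl_i = b_i / cosα_i.
Slice 1: Δl = 2.4/cos3.4° = 2.404 m; N'_1 = 73·cos3.4° − 9·2.404 = 51.2; c'Δl = 26.45; W sinα = 4.3
Slice 2: Δl = 2.8/cos22.5° = 3.031 m; N'_2 = 189·cos22.5° − 5·3.031 = 159.5; c'Δl = 33.34; W sinα = 72.3
Slice 3: Δl = 2.6/cos45.9° = 3.736 m; N'_3 = 86·cos45.9° − 13·3.736 = 11.3; c'Δl = 41.10; W sinα = 61.8
Σc'Δl = 100.9 kN/m; ΣN' = 222.0 kN/m; ΣW sinα = 138.4 kN/m
Resisting = 100.9 + 222.0·tan31.4° = 100.9 + 135.5 = 236.4 kN/m
FS = 236.4 / 138.4 = 1.708

FS = 1.71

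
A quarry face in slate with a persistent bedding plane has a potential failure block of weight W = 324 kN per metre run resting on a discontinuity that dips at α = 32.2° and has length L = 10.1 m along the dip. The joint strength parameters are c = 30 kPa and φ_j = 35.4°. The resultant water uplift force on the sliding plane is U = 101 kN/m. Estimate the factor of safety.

FS = 2.47

Resolving the block weight along and normal to the plane and applying the Mohr–Coulomb strength on the joint:
N' = W cosα − U = 324·cos32.2° − 101 = 173.2 kN/m
Driving force T = W sinα = 324·sin32.2° = 172.7 kN/m
Resisting force R = c·L + N'·tanφ_j = 30·10.1 + 173.2·tan35.4° = 303.0 + 123.1 = 426.1 kN/m
FS = R / T = 426.1 / 172.7 = 2.468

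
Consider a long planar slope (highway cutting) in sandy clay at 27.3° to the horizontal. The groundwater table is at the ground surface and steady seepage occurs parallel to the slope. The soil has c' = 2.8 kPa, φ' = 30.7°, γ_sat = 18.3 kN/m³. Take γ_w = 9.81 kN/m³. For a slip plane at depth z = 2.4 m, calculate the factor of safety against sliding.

FS = 0.69

With seepage parallel to the slope and the water table at the surface, the effective normal stress on the slip plane uses the buoyant unit weight γ' = γ_sat − γ_w while the driving shear stress uses γ_sat:
FS = [c' + γ' z cos²β tanφ'] / [γ_sat z sinβ cosβ]
γ' = 18.3 − 9.81 = 8.49 kN/m³
Numerator = 2.8 + 8.49·2.4·cos²27.3°·tan30.7° = 2.8 + 8.49·2.4·0.7896·0.5938 = 12.353 kPa
Denominator = 18.3·2.4·sin27.3°·cos27.3° = 18.3·2.4·0.4586·0.8886 = 17.900 kPa
FS = 12.353 / 17.900 = 0.690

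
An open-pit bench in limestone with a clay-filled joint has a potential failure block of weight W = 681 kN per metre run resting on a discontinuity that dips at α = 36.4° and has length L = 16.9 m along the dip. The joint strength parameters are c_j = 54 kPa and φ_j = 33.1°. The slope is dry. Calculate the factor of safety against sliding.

Resolving the block weight along and normal to the plane and applying the Mohr–Coulomb strength on the joint:
N' = W cosα = 681·cos36.4° = 548.1 kN/m
Driving force T = W sinα = 681·sin36.4° = 404.1 kN/m
Resisting force R = c_j·L + N'·tanφ_j = 54·16.9 + 548.1·tan33.1° = 912.6 + 357.3 = 1269.9 kN/m
FS = R / T = 1269.9 / 404.1 = 3.142

FS = 3.14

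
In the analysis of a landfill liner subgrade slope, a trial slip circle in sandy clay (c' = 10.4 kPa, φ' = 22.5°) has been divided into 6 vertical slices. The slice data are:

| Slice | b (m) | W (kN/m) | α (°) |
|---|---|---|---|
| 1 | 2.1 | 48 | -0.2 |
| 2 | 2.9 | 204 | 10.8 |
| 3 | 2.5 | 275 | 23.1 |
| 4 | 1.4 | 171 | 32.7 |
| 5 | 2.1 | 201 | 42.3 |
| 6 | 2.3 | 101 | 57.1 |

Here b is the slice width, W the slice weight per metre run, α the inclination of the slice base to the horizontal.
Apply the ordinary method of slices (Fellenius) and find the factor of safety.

FS = 1.14

Ordinary method of slices: FS = Σ[c'·Δl_i + (W_i cosα_i)·tanφ'] / Σ W_i sinα_i, with Δl_i = b_i / cosα_i.
Slice 1: Δl = 2.1/cos(-0.2°) = 2.100 m; N'_1 = 48·cos(-0.2°) = 48.0; c'Δl = 21.84; W sinα = -0.2
Slice 2: Δl = 2.9/cos10.8° = 2.952 m; N'_2 = 204·cos10.8° = 200.4; c'Δl = 30.70; W sinα = 38.2
Slice 3: Δl = 2.5/cos23.1° = 2.718 m; N'_3 = 275·cos23.1° = 253.0; c'Δl = 28.27; W sinα = 107.9
Slice 4: Δl = 1.4/cos32.7° = 1.664 m; N'_4 = 171·cos32.7° = 143.9; c'Δl = 17.30; W sinα = 92.4
Slice 5: Δl = 2.1/cos42.3° = 2.839 m; N'_5 = 201·cos42.3° = 148.7; c'Δl = 29.53; W sinα = 135.3
Slice 6: Δl = 2.3/cos57.1° = 4.234 m; N'_6 = 101·cos57.1° = 54.9; c'Δl = 44.04; W sinα = 84.8
Σc'Δl = 171.7 kN/m; ΣN' = 848.8 kN/m; ΣW sinα = 458.4 kN/m
Resisting = 171.7 + 848.8·tan22.5° = 171.7 + 351.6 = 523.2 kN/m
FS = 523.2 / 458.4 = 1.141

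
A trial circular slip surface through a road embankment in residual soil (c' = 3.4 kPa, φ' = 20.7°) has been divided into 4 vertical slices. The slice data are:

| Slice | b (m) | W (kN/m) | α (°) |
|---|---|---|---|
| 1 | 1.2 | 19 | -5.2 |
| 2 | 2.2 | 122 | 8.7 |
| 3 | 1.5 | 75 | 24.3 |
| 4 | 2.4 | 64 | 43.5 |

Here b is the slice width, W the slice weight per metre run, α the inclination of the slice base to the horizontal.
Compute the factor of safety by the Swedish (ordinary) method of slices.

FS = 1.36

Ordinary method of slices: FS = Σ[c'·Δl_i + (W_i cosα_i)·tanφ'] / Σ W_i sinα_i, with Δl_i = b_i / cosα_i.
Slice 1: Δl = 1.2/cos(-5.2°) = 1.205 m; N'_1 = 19·cos(-5.2°) = 18.9; c'Δl = 4.10; W sinα = -1.7
Slice 2: Δl = 2.2/cos8.7° = 2.226 m; N'_2 = 122·cos8.7° = 120.6; c'Δl = 7.57; W sinα = 18.5
Slice 3: Δl = 1.5/cos24.3° = 1.646 m; N'_3 = 75·cos24.3° = 68.4; c'Δl = 5.60; W sinα = 30.9
Slice 4: Δl = 2.4/cos43.5° = 3.309 m; N'_4 = 64·cos43.5° = 46.4; c'Δl = 11.25; W sinα = 44.1
Σc'Δl = 28.5 kN/m; ΣN' = 254.3 kN/m; ΣW sinα = 91.7 kN/m
Resisting = 28.5 + 254.3·tan20.7° = 28.5 + 96.1 = 124.6 kN/m
FS = 124.6 / 91.7 = 1.360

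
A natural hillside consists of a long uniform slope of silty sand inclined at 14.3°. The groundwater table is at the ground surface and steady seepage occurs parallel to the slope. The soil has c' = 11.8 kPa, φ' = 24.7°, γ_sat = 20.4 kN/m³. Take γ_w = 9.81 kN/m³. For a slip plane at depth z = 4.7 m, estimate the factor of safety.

With seepage parallel to the slope and the water table at the surface, the effective normal stress on the slip plane uses the buoyant unit weight γ' = γ_sat − γ_w while the driving shear stress uses γ_sat:
FS = [c' + γ' z cos²β tanφ'] / [γ_sat z sinβ cosβ]
γ' = 20.4 − 9.81 = 10.59 kN/m³
Numerator = 11.8 + 10.59·4.7·cos²14.3°·tan24.7° = 11.8 + 10.59·4.7·0.9390·0.4599 = 33.296 kPa
Denominator = 20.4·4.7·sin14.3°·cos14.3° = 20.4·4.7·0.2470·0.9690 = 22.948 kPa
FS = 33.296 / 22.948 = 1.451

FS = 1.45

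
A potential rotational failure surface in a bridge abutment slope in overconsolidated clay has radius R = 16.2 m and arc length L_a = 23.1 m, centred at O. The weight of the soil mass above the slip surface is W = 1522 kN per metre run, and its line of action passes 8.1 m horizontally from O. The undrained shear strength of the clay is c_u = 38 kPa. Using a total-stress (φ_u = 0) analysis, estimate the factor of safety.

FS = 1.15

Taking moments about the centre O, the resisting moment is provided by the undrained shear strength acting along the arc:
M_R = c_u·L_a·R = 38·23.10·16.2 = 14220.4 kN·m/m
M_D = W·d = 1522·8.1 = 12328.2 kN·m/m
FS = M_R / M_D = 14220.4 / 12328.2 = 1.153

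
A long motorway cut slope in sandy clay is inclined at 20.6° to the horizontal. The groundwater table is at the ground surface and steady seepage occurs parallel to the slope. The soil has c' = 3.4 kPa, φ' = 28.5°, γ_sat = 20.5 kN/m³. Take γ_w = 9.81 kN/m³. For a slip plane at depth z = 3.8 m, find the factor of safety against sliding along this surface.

With seepage parallel to the slope and the water table at the surface, the effective normal stress on the slip plane uses the buoyant unit weight γ' = γ_sat − γ_w while the driving shear stress uses γ_sat:
FS = [c' + γ' z cos²β tanφ'] / [γ_sat z sinβ cosβ]
γ' = 20.5 − 9.81 = 10.69 kN/m³
Numerator = 3.4 + 10.69·3.8·cos²20.6°·tan28.5° = 3.4 + 10.69·3.8·0.8762·0.5430 = 22.726 kPa
Denominator = 20.5·3.8·sin20.6°·cos20.6° = 20.5·3.8·0.3518·0.9361 = 25.656 kPa
FS = 22.726 / 25.656 = 0.886

FS = 0.89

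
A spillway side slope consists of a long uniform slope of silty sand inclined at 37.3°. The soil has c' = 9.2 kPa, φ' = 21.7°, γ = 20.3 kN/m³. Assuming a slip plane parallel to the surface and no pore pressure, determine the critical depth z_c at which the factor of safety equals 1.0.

z_c = 1.97 m

Setting FS = 1.00 in FS = [c' + γz cos²β tanφ'] / [γz sinβ cosβ] and solving for z:
z = c' / [γ cosβ (FS·sinβ − cosβ·tanφ')]
  = 9.2 / [20.3·cos37.3°·(1.00·sin37.3° − cos37.3°·tan21.7°)]
  = 9.2 / [20.3·0.7955·(1.00·0.6060 − 0.7955·0.3979)]
  = 9.2 / 4.6738 = 1.968 m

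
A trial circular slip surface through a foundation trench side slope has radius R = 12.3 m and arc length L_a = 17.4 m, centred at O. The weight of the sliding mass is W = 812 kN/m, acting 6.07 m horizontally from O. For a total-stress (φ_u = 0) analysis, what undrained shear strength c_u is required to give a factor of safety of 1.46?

FS = c_u·L_a·R / (W·d), so c_u = FS·W·d / (L_a·R).
c_u = 1.46·812·6.07 / (17.40·12.3) = 7196.1 / 214.02 = 33.62 kPa

c_u = 33.6 kPa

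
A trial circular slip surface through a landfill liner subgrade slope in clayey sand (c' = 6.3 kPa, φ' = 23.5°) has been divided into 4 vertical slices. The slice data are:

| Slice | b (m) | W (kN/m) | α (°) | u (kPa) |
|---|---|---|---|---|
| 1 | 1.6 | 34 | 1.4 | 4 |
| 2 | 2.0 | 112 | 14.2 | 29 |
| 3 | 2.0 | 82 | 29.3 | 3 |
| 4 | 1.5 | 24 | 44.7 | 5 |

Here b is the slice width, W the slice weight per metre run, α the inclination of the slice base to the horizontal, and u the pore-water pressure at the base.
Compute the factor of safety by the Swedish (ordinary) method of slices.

FS = 1.35

Ordinary method of slices: FS = Σ[c'·Δl_i + (W_i cosα_i − u_i·Δl_i)·tanφ'] / Σ W_i sinα_i, with Δl_i = b_i / cosα_i.
Slice 1: Δl = 1.6/cos1.4° = 1.600 m; N'_1 = 34·cos1.4° − 4·1.600 = 27.6; c'Δl = 10.08; W sinα = 0.8
Slice 2: Δl = 2.0/cos14.2° = 2.063 m; N'_2 = 112·cos14.2° − 29·2.063 = 48.7; c'Δl = 13.00; W sinα = 27.5
Slice 3: Δl = 2.0/cos29.3° = 2.293 m; N'_3 = 82·cos29.3° − 3·2.293 = 64.6; c'Δl = 14.45; W sinα = 40.1
Slice 4: Δl = 1.5/cos44.7° = 2.110 m; N'_4 = 24·cos44.7° − 5·2.110 = 6.5; c'Δl = 13.29; W sinα = 16.9
Σc'Δl = 50.8 kN/m; ΣN' = 147.5 kN/m; ΣW sinα = 85.3 kN/m
Resisting = 50.8 + 147.5·tan23.5° = 50.8 + 64.1 = 114.9 kN/m
FS = 114.9 / 85.3 = 1.347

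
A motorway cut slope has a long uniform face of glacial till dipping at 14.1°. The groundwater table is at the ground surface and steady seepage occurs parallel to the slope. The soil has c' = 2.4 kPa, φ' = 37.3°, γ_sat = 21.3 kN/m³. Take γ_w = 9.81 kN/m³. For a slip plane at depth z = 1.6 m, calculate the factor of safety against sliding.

FS = 1.93

With seepage parallel to the slope and the water table at the surface, the effective normal stress on the slip plane uses the buoyant unit weight γ' = γ_sat − γ_w while the driving shear stress uses γ_sat:
FS = [c' + γ' z cos²β tanφ'] / [γ_sat z sinβ cosβ]
γ' = 21.3 − 9.81 = 11.49 kN/m³
Numerator = 2.4 + 11.49·1.6·cos²14.1°·tan37.3° = 2.4 + 11.49·1.6·0.9407·0.7618 = 15.574 kPa
Denominator = 21.3·1.6·sin14.1°·cos14.1° = 21.3·1.6·0.2436·0.9699 = 8.052 kPa
FS = 15.574 / 8.052 = 1.934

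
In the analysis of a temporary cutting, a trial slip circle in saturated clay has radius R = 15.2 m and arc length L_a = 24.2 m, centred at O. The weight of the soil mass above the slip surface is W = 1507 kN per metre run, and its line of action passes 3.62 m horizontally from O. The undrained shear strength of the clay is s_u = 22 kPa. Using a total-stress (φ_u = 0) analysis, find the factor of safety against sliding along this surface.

FS = 1.48

Taking moments about the centre O, the resisting moment is provided by the undrained shear strength acting along the arc:
M_R = s_u·L_a·R = 22·24.20·15.2 = 8092.5 kN·m/m
M_D = W·d = 1507·3.62 = 5455.3 kN·m/m
FS = M_R / M_D = 8092.5 / 5455.3 = 1.483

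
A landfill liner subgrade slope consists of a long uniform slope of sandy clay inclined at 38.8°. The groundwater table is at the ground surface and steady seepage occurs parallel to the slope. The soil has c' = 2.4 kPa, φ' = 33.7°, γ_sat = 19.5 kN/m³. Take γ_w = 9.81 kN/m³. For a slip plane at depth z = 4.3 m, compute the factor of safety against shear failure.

With seepage parallel to the slope and the water table at the surface, the effective normal stress on the slip plane uses the buoyant unit weight γ' = γ_sat − γ_w while the driving shear stress uses γ_sat:
FS = [c' + γ' z cos²β tanφ'] / [γ_sat z sinβ cosβ]
γ' = 19.5 − 9.81 = 9.69 kN/m³
Numerator = 2.4 + 9.69·4.3·cos²38.8°·tan33.7° = 2.4 + 9.69·4.3·0.6074·0.6669 = 19.278 kPa
Denominator = 19.5·4.3·sin38.8°·cos38.8° = 19.5·4.3·0.6266·0.7793 = 40.947 kPa
FS = 19.278 / 40.947 = 0.471

FS = 0.47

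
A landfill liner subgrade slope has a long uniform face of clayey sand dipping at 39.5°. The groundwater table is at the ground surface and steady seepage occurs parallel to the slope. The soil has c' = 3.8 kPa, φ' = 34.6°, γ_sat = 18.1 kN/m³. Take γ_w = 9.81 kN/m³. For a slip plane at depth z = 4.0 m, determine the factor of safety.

With seepage parallel to the slope and the water table at the surface, the effective normal stress on the slip plane uses the buoyant unit weight γ' = γ_sat − γ_w while the driving shear stress uses γ_sat:
FS = [c' + γ' z cos²β tanφ'] / [γ_sat z sinβ cosβ]
γ' = 18.1 − 9.81 = 8.29 kN/m³
Numerator = 3.8 + 8.29·4.0·cos²39.5°·tan34.6° = 3.8 + 8.29·4.0·0.5954·0.6899 = 17.420 kPa
Denominator = 18.1·4.0·sin39.5°·cos39.5° = 18.1·4.0·0.6361·0.7716 = 35.535 kPa
FS = 17.420 / 35.535 = 0.490

FS = 0.49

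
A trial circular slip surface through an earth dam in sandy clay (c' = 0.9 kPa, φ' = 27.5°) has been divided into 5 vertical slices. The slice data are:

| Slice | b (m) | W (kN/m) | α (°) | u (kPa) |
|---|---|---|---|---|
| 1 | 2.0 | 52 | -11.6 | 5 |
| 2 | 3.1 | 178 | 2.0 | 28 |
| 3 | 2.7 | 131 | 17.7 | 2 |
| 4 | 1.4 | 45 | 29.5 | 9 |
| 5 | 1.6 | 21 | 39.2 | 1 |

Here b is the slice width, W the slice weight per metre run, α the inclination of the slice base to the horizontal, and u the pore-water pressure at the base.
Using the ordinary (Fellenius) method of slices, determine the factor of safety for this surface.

Ordinary method of slices: FS = Σ[c'·Δl_i + (W_i cosα_i − u_i·Δl_i)·tanφ'] / Σ W_i sinα_i, with Δl_i = b_i / cosα_i.
Slice 1: Δl = 2.0/cos(-11.6°) = 2.042 m; N'_1 = 52·cos(-11.6°) − 5·2.042 = 40.7; c'Δl = 1.84; W sinα = -10.5
Slice 2: Δl = 3.1/cos2.0° = 3.102 m; N'_2 = 178·cos2.0° − 28·3.102 = 91.0; c'Δl = 2.79; W sinα = 6.2
Slice 3: Δl = 2.7/cos17.7° = 2.834 m; N'_3 = 131·cos17.7° − 2·2.834 = 119.1; c'Δl = 2.55; W sinα = 39.8
Slice 4: Δl = 1.4/cos29.5° = 1.609 m; N'_4 = 45·cos29.5° − 9·1.609 = 24.7; c'Δl = 1.45; W sinα = 22.2
Slice 5: Δl = 1.6/cos39.2° = 2.065 m; N'_5 = 21·cos39.2° − 1·2.065 = 14.2; c'Δl = 1.86; W sinα = 13.3
Σc'Δl = 10.5 kN/m; ΣN' = 289.8 kN/m; ΣW sinα = 71.0 kN/m
Resisting = 10.5 + 289.8·tan27.5° = 10.5 + 150.9 = 161.3 kN/m
FS = 161.3 / 71.0 = 2.272

FS = 2.27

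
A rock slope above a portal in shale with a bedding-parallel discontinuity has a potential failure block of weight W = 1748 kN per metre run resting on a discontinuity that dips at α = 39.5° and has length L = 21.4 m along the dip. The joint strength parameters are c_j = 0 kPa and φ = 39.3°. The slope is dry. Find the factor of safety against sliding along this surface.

FS = 0.99

Resolving the block weight along and normal to the plane and applying the Mohr–Coulomb strength on the joint:
N' = W cosα = 1748·cos39.5° = 1348.8 kN/m
Driving force T = W sinα = 1748·sin39.5° = 1111.9 kN/m
Resisting force R = c_j·L + N'·tanφ = 0·21.4 + 1348.8·tan39.3° = 0.0 + 1104.0 = 1104.0 kN/m
FS = R / T = 1104.0 / 1111.9 = 0.993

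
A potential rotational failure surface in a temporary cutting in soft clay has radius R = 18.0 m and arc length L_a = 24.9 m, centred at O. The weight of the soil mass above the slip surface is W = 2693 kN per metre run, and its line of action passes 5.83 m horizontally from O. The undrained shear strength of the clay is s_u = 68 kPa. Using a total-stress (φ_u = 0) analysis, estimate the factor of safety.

Taking moments about the centre O, the resisting moment is provided by the undrained shear strength acting along the arc:
M_R = s_u·L_a·R = 68·24.90·18.0 = 30477.6 kN·m/m
M_D = W·d = 2693·5.83 = 15700.2 kN·m/m
FS = M_R / M_D = 30477.6 / 15700.2 = 1.941

FS = 1.94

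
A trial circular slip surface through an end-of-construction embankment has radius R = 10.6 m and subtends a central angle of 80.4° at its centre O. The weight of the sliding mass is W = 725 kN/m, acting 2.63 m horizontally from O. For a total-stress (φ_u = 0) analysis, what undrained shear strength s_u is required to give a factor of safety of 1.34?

s_u = 16.2 kPa

FS = s_u·L_a·R / (W·d), so s_u = FS·W·d / (L_a·R).
Arc length L_a = R·θ = 10.6·(80.4°·π/180) = 10.6·1.4032 = 14.87 m
s_u = 1.34·725·2.63 / (14.87·10.6) = 2555.0 / 157.67 = 16.21 kPa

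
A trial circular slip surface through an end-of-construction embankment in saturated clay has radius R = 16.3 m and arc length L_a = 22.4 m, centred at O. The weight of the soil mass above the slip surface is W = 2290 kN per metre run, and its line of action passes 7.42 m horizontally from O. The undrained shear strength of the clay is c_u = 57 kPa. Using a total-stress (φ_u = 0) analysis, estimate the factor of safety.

FS = 1.22

Taking moments about the centre O, the resisting moment is provided by the undrained shear strength acting along the arc:
M_R = c_u·L_a·R = 57·22.40·16.3 = 20811.8 kN·m/m
M_D = W·d = 2290·7.42 = 16991.8 kN·m/m
FS = M_R / M_D = 20811.8 / 16991.8 = 1.225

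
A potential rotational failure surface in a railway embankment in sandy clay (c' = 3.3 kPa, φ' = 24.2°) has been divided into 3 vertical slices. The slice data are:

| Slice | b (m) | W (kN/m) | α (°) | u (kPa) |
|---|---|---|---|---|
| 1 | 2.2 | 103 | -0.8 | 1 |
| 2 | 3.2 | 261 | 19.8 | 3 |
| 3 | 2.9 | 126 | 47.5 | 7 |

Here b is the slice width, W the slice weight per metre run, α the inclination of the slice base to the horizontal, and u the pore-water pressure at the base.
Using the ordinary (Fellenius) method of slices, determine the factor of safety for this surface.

FS = 1.16

Ordinary method of slices: FS = Σ[c'·Δl_i + (W_i cosα_i − u_i·Δl_i)·tanφ'] / Σ W_i sinα_i, with Δl_i = b_i / cosα_i.
Slice 1: Δl = 2.2/cos(-0.8°) = 2.200 m; N'_1 = 103·cos(-0.8°) − 1·2.200 = 100.8; c'Δl = 7.26; W sinα = -1.4
Slice 2: Δl = 3.2/cos19.8° = 3.401 m; N'_2 = 261·cos19.8° − 3·3.401 = 235.4; c'Δl = 11.22; W sinα = 88.4
Slice 3: Δl = 2.9/cos47.5° = 4.293 m; N'_3 = 126·cos47.5° − 7·4.293 = 55.1; c'Δl = 14.17; W sinα = 92.9
Σc'Δl = 32.6 kN/m; ΣN' = 391.2 kN/m; ΣW sinα = 179.9 kN/m
Resisting = 32.6 + 391.2·tan24.2° = 32.6 + 175.8 = 208.5 kN/m
FS = 208.5 / 179.9 = 1.159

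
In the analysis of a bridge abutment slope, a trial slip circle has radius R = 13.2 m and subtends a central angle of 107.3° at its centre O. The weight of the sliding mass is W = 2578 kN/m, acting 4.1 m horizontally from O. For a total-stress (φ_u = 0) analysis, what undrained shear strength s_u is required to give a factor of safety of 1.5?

FS = s_u·L_a·R / (W·d), so s_u = FS·W·d / (L_a·R).
Arc length L_a = R·θ = 13.2·(107.3°·π/180) = 13.2·1.8727 = 24.72 m
s_u = 1.5·2578·4.1 / (24.72·13.2) = 15854.7 / 326.31 = 48.59 kPa

s_u = 48.6 kPa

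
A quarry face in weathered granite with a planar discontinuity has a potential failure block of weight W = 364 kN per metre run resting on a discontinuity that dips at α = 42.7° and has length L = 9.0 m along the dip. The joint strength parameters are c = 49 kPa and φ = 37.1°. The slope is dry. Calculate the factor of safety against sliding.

FS = 2.61

Resolving the block weight along and normal to the plane and applying the Mohr–Coulomb strength on the joint:
N' = W cosα = 364·cos42.7° = 267.5 kN/m
Driving force T = W sinα = 364·sin42.7° = 246.9 kN/m
Resisting force R = c·L + N'·tanφ = 49·9.0 + 267.5·tan37.1° = 441.0 + 202.3 = 643.3 kN/m
FS = R / T = 643.3 / 246.9 = 2.606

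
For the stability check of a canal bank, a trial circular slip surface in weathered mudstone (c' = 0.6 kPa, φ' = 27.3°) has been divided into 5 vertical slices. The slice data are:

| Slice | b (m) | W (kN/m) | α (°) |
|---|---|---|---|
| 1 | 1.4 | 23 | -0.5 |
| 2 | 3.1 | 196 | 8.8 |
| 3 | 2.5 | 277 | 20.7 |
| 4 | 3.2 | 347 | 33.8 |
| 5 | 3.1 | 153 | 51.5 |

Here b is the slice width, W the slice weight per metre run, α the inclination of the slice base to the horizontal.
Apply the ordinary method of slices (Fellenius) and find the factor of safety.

FS = 1.03

Ordinary method of slices: FS = Σ[c'·Δl_i + (W_i cosα_i)·tanφ'] / Σ W_i sinα_i, with Δl_i = b_i / cosα_i.
Slice 1: Δl = 1.4/cos(-0.5°) = 1.400 m; N'_1 = 23·cos(-0.5°) = 23.0; c'Δl = 0.84; W sinα = -0.2
Slice 2: Δl = 3.1/cos8.8° = 3.137 m; N'_2 = 196·cos8.8° = 193.7; c'Δl = 1.88; W sinα = 30.0
Slice 3: Δl = 2.5/cos20.7° = 2.673 m; N'_3 = 277·cos20.7° = 259.1; c'Δl = 1.60; W sinα = 97.9
Slice 4: Δl = 3.2/cos33.8° = 3.851 m; N'_4 = 347·cos33.8° = 288.4; c'Δl = 2.31; W sinα = 193.0
Slice 5: Δl = 3.1/cos51.5° = 4.980 m; N'_5 = 153·cos51.5° = 95.2; c'Δl = 2.99; W sinα = 119.7
Σc'Δl = 9.6 kN/m; ΣN' = 859.4 kN/m; ΣW sinα = 440.5 kN/m
Resisting = 9.6 + 859.4·tan27.3° = 9.6 + 443.6 = 453.2 kN/m
FS = 453.2 / 440.5 = 1.029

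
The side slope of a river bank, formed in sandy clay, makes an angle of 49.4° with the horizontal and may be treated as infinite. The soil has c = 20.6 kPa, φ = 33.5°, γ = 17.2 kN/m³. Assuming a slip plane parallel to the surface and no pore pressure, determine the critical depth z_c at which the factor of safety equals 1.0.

z_c = 5.60 m

Setting FS = 1.00 in FS = [c + γz cos²β tanφ] / [γz sinβ cosβ] and solving for z:
z = c / [γ cosβ (FS·sinβ − cosβ·tanφ)]
  = 20.6 / [17.2·cos49.4°·(1.00·sin49.4° − cos49.4°·tan33.5°)]
  = 20.6 / [17.2·0.6508·(1.00·0.7593 − 0.6508·0.6619)]
  = 20.6 / 3.6774 = 5.602 m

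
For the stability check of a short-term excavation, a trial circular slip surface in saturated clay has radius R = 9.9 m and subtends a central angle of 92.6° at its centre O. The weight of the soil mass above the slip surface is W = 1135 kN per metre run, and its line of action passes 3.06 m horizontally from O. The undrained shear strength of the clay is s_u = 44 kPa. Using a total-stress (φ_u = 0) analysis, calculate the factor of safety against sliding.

Taking moments about the centre O, the resisting moment is provided by the undrained shear strength acting along the arc:
Arc length L_a = R·θ = 9.9·(92.6°·π/180) = 9.9·1.6162 = 16.00 m
M_R = s_u·L_a·R = 44·16.00·9.9 = 6969.7 kN·m/m
M_D = W·d = 1135·3.06 = 3473.1 kN·m/m
FS = M_R / M_D = 6969.7 / 3473.1 = 2.007

FS = 2.01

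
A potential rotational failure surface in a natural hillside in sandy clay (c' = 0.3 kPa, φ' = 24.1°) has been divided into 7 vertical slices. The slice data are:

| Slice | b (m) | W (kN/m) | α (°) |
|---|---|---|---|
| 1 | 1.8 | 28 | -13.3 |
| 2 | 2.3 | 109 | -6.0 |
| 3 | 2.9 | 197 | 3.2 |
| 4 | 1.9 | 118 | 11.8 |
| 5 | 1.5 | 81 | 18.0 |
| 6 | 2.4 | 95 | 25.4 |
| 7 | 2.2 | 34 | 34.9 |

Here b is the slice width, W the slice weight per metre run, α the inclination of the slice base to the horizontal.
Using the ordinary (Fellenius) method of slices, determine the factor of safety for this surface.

FS = 2.83

Ordinary method of slices: FS = Σ[c'·Δl_i + (W_i cosα_i)·tanφ'] / Σ W_i sinα_i, with Δl_i = b_i / cosα_i.
Slice 1: Δl = 1.8/cos(-13.3°) = 1.850 m; N'_1 = 28·cos(-13.3°) = 27.2; c'Δl = 0.55; W sinα = -6.4
Slice 2: Δl = 2.3/cos(-6.0°) = 2.313 m; N'_2 = 109·cos(-6.0°) = 108.4; c'Δl = 0.69; W sinα = -11.4
Slice 3: Δl = 2.9/cos3.2° = 2.905 m; N'_3 = 197·cos3.2° = 196.7; c'Δl = 0.87; W sinα = 11.0
Slice 4: Δl = 1.9/cos11.8° = 1.941 m; N'_4 = 118·cos11.8° = 115.5; c'Δl = 0.58; W sinα = 24.1
Slice 5: Δl = 1.5/cos18.0° = 1.577 m; N'_5 = 81·cos18.0° = 77.0; c'Δl = 0.47; W sinα = 25.0
Slice 6: Δl = 2.4/cos25.4° = 2.657 m; N'_6 = 95·cos25.4° = 85.8; c'Δl = 0.80; W sinα = 40.7
Slice 7: Δl = 2.2/cos34.9° = 2.682 m; N'_7 = 34·cos34.9° = 27.9; c'Δl = 0.80; W sinα = 19.5
Σc'Δl = 4.8 kN/m; ΣN' = 638.6 kN/m; ΣW sinα = 102.5 kN/m
Resisting = 4.8 + 638.6·tan24.1° = 4.8 + 285.7 = 290.4 kN/m
FS = 290.4 / 102.5 = 2.833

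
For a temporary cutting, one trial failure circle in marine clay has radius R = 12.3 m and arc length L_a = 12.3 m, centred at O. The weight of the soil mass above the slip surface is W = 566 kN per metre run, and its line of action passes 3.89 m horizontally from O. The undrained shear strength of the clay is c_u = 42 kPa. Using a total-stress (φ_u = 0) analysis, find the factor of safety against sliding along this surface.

Taking moments about the centre O, the resisting moment is provided by the undrained shear strength acting along the arc:
M_R = c_u·L_a·R = 42·12.30·12.3 = 6354.2 kN·m/m
M_D = W·d = 566·3.89 = 2201.7 kN·m/m
FS = M_R / M_D = 6354.2 / 2201.7 = 2.886

FS = 2.89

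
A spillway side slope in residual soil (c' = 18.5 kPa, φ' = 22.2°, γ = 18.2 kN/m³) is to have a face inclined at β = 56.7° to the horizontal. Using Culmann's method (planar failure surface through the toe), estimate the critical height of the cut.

Culmann's analysis gives the critical failure plane at α_cr = (β + φ')/2 = (56.7 + 22.2)/2 = 39.5°, and the critical height
H_c = (4c'/γ) · sinβ cosφ' / [1 − cos(β − φ')]
    = (4·18.5/18.2) · sin56.7°·cos22.2° / [1 − cos(34.5°)]
    = 4.066 · 0.8358·0.9259 / [1 − 0.8241]
    = 4.066 · 0.7738 / 0.1759
    = 17.89 m

H_c = 17.89 m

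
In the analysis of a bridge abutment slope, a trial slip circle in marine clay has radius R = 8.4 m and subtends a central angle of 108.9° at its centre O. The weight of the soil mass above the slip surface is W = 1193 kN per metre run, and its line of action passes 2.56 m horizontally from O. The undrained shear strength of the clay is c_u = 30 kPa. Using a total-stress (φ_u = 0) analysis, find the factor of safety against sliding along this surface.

FS = 1.32

Taking moments about the centre O, the resisting moment is provided by the undrained shear strength acting along the arc:
Arc length L_a = R·θ = 8.4·(108.9°·π/180) = 8.4·1.9007 = 15.97 m
M_R = c_u·L_a·R = 30·15.97·8.4 = 4023.3 kN·m/m
M_D = W·d = 1193·2.56 = 3054.1 kN·m/m
FS = M_R / M_D = 4023.3 / 3054.1 = 1.317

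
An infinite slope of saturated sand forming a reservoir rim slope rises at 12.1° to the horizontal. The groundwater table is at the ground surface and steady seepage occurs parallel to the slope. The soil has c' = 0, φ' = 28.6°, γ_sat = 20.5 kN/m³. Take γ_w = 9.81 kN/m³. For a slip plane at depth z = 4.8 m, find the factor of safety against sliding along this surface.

FS = 1.33

With seepage parallel to the slope and the water table at the surface, the effective normal stress on the slip plane uses the buoyant unit weight γ' = γ_sat − γ_w while the driving shear stress uses γ_sat:
FS = [c' + γ' z cos²β tanφ'] / [γ_sat z sinβ cosβ]
(For c' = 0 this reduces to FS = (γ'/γ_sat)·tanφ'/tanβ.)
γ' = 20.5 − 9.81 = 10.69 kN/m³
Numerator = 0.0 + 10.69·4.8·cos²12.1°·tan28.6° = 0.0 + 10.69·4.8·0.9561·0.5452 = 26.747 kPa
Denominator = 20.5·4.8·sin12.1°·cos12.1° = 20.5·4.8·0.2096·0.9778 = 20.168 kPa
FS = 26.747 / 20.168 = 1.326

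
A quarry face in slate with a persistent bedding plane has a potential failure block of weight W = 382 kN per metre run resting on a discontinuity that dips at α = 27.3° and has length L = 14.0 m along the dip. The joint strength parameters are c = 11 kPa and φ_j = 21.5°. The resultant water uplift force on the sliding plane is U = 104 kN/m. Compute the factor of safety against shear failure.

Resolving the block weight along and normal to the plane and applying the Mohr–Coulomb strength on the joint:
N' = W cosα − U = 382·cos27.3° − 104 = 235.5 kN/m
Driving force T = W sinα = 382·sin27.3° = 175.2 kN/m
Resisting force R = c·L + N'·tanφ_j = 11·14.0 + 235.5·tan21.5° = 154.0 + 92.7 = 246.7 kN/m
FS = R / T = 246.7 / 175.2 = 1.408

FS = 1.41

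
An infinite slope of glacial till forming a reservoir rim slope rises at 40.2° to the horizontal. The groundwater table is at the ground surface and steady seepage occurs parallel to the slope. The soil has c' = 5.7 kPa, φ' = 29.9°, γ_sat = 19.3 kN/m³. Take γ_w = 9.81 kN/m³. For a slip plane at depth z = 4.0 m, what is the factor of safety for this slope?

With seepage parallel to the slope and the water table at the surface, the effective normal stress on the slip plane uses the buoyant unit weight γ' = γ_sat − γ_w while the driving shear stress uses γ_sat:
FS = [c' + γ' z cos²β tanφ'] / [γ_sat z sinβ cosβ]
γ' = 19.3 − 9.81 = 9.49 kN/m³
Numerator = 5.7 + 9.49·4.0·cos²40.2°·tan29.9° = 5.7 + 9.49·4.0·0.5834·0.5750 = 18.434 kPa
Denominator = 19.3·4.0·sin40.2°·cos40.2° = 19.3·4.0·0.6455·0.7638 = 38.059 kPa
FS = 18.434 / 38.059 = 0.484

FS = 0.48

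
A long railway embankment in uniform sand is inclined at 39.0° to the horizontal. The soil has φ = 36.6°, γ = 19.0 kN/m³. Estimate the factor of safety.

FS = 0.92

For a dry cohesionless infinite slope the factor of safety is FS = tanφ / tanβ.
FS = tan36.6° / tan39.0° = 0.7427 / 0.8098 = 0.917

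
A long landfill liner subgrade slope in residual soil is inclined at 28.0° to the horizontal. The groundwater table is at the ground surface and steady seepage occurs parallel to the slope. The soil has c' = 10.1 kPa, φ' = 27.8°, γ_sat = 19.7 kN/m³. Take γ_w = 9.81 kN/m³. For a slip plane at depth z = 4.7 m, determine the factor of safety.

FS = 0.76

With seepage parallel to the slope and the water table at the surface, the effective normal stress on the slip plane uses the buoyant unit weight γ' = γ_sat − γ_w while the driving shear stress uses γ_sat:
FS = [c' + γ' z cos²β tanφ'] / [γ_sat z sinβ cosβ]
γ' = 19.7 − 9.81 = 9.89 kN/m³
Numerator = 10.1 + 9.89·4.7·cos²28.0°·tan27.8° = 10.1 + 9.89·4.7·0.7796·0.5272 = 29.206 kPa
Denominator = 19.7·4.7·sin28.0°·cos28.0° = 19.7·4.7·0.4695·0.8829 = 38.380 kPa
FS = 29.206 / 38.380 = 0.761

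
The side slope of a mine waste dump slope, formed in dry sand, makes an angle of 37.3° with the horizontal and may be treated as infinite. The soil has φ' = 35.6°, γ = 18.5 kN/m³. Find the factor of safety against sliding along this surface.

FS = 0.94

For a dry cohesionless infinite slope the factor of safety is FS = tanφ' / tanβ.
FS = tan35.6° / tan37.3° = 0.7159 / 0.7618 = 0.940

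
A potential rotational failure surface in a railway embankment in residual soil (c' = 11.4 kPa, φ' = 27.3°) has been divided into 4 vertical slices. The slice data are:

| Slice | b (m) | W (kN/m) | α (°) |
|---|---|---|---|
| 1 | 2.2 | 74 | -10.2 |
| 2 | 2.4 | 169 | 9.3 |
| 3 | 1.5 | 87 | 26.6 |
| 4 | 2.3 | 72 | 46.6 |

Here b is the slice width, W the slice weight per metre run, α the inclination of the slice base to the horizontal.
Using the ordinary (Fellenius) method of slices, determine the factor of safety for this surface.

FS = 2.84

Ordinary method of slices: FS = Σ[c'·Δl_i + (W_i cosα_i)·tanφ'] / Σ W_i sinα_i, with Δl_i = b_i / cosα_i.
Slice 1: Δl = 2.2/cos(-10.2°) = 2.235 m; N'_1 = 74·cos(-10.2°) = 72.8; c'Δl = 25.48; W sinα = -13.1
Slice 2: Δl = 2.4/cos9.3° = 2.432 m; N'_2 = 169·cos9.3° = 166.8; c'Δl = 27.72; W sinα = 27.3
Slice 3: Δl = 1.5/cos26.6° = 1.678 m; N'_3 = 87·cos26.6° = 77.8; c'Δl = 19.12; W sinα = 39.0
Slice 4: Δl = 2.3/cos46.6° = 3.347 m; N'_4 = 72·cos46.6° = 49.5; c'Δl = 38.16; W sinα = 52.3
Σc'Δl = 110.5 kN/m; ΣN' = 366.9 kN/m; ΣW sinα = 105.5 kN/m
Resisting = 110.5 + 366.9·tan27.3° = 110.5 + 189.4 = 299.8 kN/m
FS = 299.8 / 105.5 = 2.843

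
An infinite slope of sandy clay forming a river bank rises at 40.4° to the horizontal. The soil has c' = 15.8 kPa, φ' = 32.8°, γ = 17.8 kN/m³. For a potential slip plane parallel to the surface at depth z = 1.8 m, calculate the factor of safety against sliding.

FS = 1.76

For an infinite slope with a slip plane parallel to the surface (no pore pressure): FS = [c' + γz cos²β tanφ'] / [γz sinβ cosβ].
γz = 17.8·1.8 = 32.04 kN/m²
Numerator = 15.8 + 32.04·cos²40.4°·tan32.8° = 15.8 + 32.04·0.5799·0.6445 = 27.775 kPa
Denominator = 32.04·sin40.4°·cos40.4° = 32.04·0.6481·0.7615 = 15.814 kPa
FS = 27.775 / 15.814 = 1.756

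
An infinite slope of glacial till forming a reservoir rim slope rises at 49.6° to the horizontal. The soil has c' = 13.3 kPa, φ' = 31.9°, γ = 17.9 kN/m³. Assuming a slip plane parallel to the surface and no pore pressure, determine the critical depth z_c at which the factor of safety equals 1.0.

Setting FS = 1.00 in FS = [c' + γz cos²β tanφ'] / [γz sinβ cosβ] and solving for z:
z = c' / [γ cosβ (FS·sinβ − cosβ·tanφ')]
  = 13.3 / [17.9·cos49.6°·(1.00·sin49.6° − cos49.6°·tan31.9°)]
  = 13.3 / [17.9·0.6481·(1.00·0.7615 − 0.6481·0.6224)]
  = 13.3 / 4.1547 = 3.201 m

z_c = 3.20 m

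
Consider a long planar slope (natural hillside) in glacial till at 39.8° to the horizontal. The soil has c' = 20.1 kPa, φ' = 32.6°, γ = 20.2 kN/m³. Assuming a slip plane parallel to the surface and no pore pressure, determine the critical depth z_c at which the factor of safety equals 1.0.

z_c = 8.71 m

Setting FS = 1.00 in FS = [c' + γz cos²β tanφ'] / [γz sinβ cosβ] and solving for z:
z = c' / [γ cosβ (FS·sinβ − cosβ·tanφ')]
  = 20.1 / [20.2·cos39.8°·(1.00·sin39.8° − cos39.8°·tan32.6°)]
  = 20.1 / [20.2·0.7683·(1.00·0.6401 − 0.7683·0.6395)]
  = 20.1 / 2.3088 = 8.706 m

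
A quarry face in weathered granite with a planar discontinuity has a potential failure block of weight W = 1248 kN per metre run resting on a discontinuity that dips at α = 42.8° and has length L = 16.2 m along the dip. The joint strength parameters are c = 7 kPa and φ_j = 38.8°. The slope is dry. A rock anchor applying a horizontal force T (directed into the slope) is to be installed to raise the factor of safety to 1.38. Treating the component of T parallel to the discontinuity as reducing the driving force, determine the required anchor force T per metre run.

T = 206 kN/m

Resolving forces along and normal to the sliding plane, with the horizontal anchor force T adding T·sinα to the effective normal force and T·cosα acting up the plane against the driving force:
FS = [cL + (W cosα + T sinα) tanφ_j] / [W sinα − T cosα]
Without the anchor: N' = 915.7 kN/m, driving T_d = 847.9 kN/m, resisting R = 7·16.2 + 915.7·tan38.8° = 849.6 kN/m, FS = 1.00.
Setting FS = 1.38 and solving for T:
1.38·(847.9 − T cos42.8°) = 849.6 + T sin42.8°·tan38.8°
T·(sin42.8°·tan38.8° + 1.38·cos42.8°) = 1.38·847.9 − 849.6
T·(0.6794·0.8040 + 1.38·0.7337) = 1170.2 − 849.6 = 320.5
T·1.5588 = 320.5
T = 205.6 kN/m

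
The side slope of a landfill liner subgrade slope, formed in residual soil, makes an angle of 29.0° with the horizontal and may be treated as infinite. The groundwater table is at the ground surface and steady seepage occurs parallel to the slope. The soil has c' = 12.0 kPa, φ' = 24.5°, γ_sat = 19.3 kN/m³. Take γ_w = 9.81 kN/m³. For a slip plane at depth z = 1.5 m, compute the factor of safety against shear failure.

With seepage parallel to the slope and the water table at the surface, the effective normal stress on the slip plane uses the buoyant unit weight γ' = γ_sat − γ_w while the driving shear stress uses γ_sat:
FS = [c' + γ' z cos²β tanφ'] / [γ_sat z sinβ cosβ]
γ' = 19.3 − 9.81 = 9.49 kN/m³
Numerator = 12.0 + 9.49·1.5·cos²29.0°·tan24.5° = 12.0 + 9.49·1.5·0.7650·0.4557 = 16.962 kPa
Denominator = 19.3·1.5·sin29.0°·cos29.0° = 19.3·1.5·0.4848·0.8746 = 12.275 kPa
FS = 16.962 / 12.275 = 1.382

FS = 1.38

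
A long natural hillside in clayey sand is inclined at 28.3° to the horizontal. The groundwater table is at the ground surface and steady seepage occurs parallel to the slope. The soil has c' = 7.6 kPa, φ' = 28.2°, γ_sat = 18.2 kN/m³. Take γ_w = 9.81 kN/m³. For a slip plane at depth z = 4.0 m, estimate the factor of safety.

FS = 0.71

With seepage parallel to the slope and the water table at the surface, the effective normal stress on the slip plane uses the buoyant unit weight γ' = γ_sat − γ_w while the driving shear stress uses γ_sat:
FS = [c' + γ' z cos²β tanφ'] / [γ_sat z sinβ cosβ]
γ' = 18.2 − 9.81 = 8.39 kN/m³
Numerator = 7.6 + 8.39·4.0·cos²28.3°·tan28.2° = 7.6 + 8.39·4.0·0.7752·0.5362 = 21.550 kPa
Denominator = 18.2·4.0·sin28.3°·cos28.3° = 18.2·4.0·0.4741·0.8805 = 30.388 kPa
FS = 21.550 / 30.388 = 0.709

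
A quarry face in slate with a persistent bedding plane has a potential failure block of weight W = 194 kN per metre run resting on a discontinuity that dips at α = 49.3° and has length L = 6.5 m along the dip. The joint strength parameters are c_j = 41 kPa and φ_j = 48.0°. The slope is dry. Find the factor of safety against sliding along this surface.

FS = 2.77

Resolving the block weight along and normal to the plane and applying the Mohr–Coulomb strength on the joint:
N' = W cosα = 194·cos49.3° = 126.5 kN/m
Driving force T = W sinα = 194·sin49.3° = 147.1 kN/m
Resisting force R = c_j·L + N'·tanφ_j = 41·6.5 + 126.5·tan48.0° = 266.5 + 140.5 = 407.0 kN/m
FS = R / T = 407.0 / 147.1 = 2.767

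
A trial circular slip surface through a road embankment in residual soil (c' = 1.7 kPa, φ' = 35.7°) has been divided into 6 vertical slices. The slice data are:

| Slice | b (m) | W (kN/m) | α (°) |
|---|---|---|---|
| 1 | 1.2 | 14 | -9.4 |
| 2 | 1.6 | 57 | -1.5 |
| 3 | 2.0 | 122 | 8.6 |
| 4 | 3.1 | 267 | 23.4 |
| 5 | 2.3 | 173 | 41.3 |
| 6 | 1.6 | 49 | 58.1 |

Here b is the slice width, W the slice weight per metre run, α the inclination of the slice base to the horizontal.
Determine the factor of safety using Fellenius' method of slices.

FS = 1.63

Ordinary method of slices: FS = Σ[c'·Δl_i + (W_i cosα_i)·tanφ'] / Σ W_i sinα_i, with Δl_i = b_i / cosα_i.
Slice 1: Δl = 1.2/cos(-9.4°) = 1.216 m; N'_1 = 14·cos(-9.4°) = 13.8; c'Δl = 2.07; W sinα = -2.3
Slice 2: Δl = 1.6/cos(-1.5°) = 1.601 m; N'_2 = 57·cos(-1.5°) = 57.0; c'Δl = 2.72; W sinα = -1.5
Slice 3: Δl = 2.0/cos8.6° = 2.023 m; N'_3 = 122·cos8.6° = 120.6; c'Δl = 3.44; W sinα = 18.2
Slice 4: Δl = 3.1/cos23.4° = 3.378 m; N'_4 = 267·cos23.4° = 245.0; c'Δl = 5.74; W sinα = 106.0
Slice 5: Δl = 2.3/cos41.3° = 3.062 m; N'_5 = 173·cos41.3° = 130.0; c'Δl = 5.20; W sinα = 114.2
Slice 6: Δl = 1.6/cos58.1° = 3.028 m; N'_6 = 49·cos58.1° = 25.9; c'Δl = 5.15; W sinα = 41.6
Σc'Δl = 24.3 kN/m; ΣN' = 592.3 kN/m; ΣW sinα = 276.3 kN/m
Resisting = 24.3 + 592.3·tan35.7° = 24.3 + 425.6 = 449.9 kN/m
FS = 449.9 / 276.3 = 1.629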